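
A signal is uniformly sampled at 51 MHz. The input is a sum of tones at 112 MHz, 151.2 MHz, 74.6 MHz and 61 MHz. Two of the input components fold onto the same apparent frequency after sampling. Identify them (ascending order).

61 MHz, 112 MHz

fs/2 = 25.5 MHz.
112 MHz mod fs = 10 MHz.
10 MHz ≤ fs/2 = 25.5 MHz, appears at 10 MHz.
151.2 MHz mod fs = 49.2 MHz.
49.2 MHz > fs/2 = 25.5 MHz, folds to fs − 49.2 MHz = 1.8 MHz.
74.6 MHz mod fs = 23.6 MHz.
23.6 MHz ≤ fs/2 = 25.5 MHz, appears at 23.6 MHz.
61 MHz mod fs = 10 MHz.
10 MHz ≤ fs/2 = 25.5 MHz, appears at 10 MHz.
61 MHz and 112 MHz both map to 10 MHz.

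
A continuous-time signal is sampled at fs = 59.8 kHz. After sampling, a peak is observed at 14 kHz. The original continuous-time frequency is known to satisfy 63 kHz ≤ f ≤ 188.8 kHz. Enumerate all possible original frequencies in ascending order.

73.8 kHz, 105.6 kHz, 133.6 kHz, 165.4 kHz

Frequencies that alias to 14 kHz are k·fs ± 14 kHz for integer k ≥ 0.
k=0: 14 kHz.
k=1: 45.8 kHz, 73.8 kHz.
k=2: 105.6 kHz, 133.6 kHz.
k=3: 165.4 kHz, 193.4 kHz.
k=4: 225.2 kHz, 253.2 kHz.
Within [63 kHz, 188.8 kHz]: 73.8 kHz, 105.6 kHz, 133.6 kHz, 165.4 kHz.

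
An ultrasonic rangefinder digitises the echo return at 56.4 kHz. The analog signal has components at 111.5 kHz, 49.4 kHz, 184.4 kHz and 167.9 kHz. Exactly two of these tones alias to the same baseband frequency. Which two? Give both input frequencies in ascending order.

fs/2 = 28.2 kHz.
111.5 kHz mod fs = 55.1 kHz.
55.1 kHz > fs/2 = 28.2 kHz, folds to fs − 55.1 kHz = 1.3 kHz.
49.4 kHz > fs/2 = 28.2 kHz, folds to fs − 49.4 kHz = 7 kHz.
184.4 kHz mod fs = 15.2 kHz.
15.2 kHz ≤ fs/2 = 28.2 kHz, appears at 15.2 kHz.
167.9 kHz mod fs = 55.1 kHz.
55.1 kHz > fs/2 = 28.2 kHz, folds to fs − 55.1 kHz = 1.3 kHz.
111.5 kHz and 167.9 kHz both map to 1.3 kHz.

111.5 kHz, 167.9 kHz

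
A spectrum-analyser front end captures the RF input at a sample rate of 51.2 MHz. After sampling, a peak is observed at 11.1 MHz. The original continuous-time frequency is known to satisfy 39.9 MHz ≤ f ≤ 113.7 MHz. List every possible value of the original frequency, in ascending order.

40.1 MHz, 62.3 MHz, 91.3 MHz, 113.5 MHz

Frequencies that alias to 11.1 MHz are k·fs ± 11.1 MHz for integer k ≥ 0.
k=0: 11.1 MHz.
k=1: 40.1 MHz, 62.3 MHz.
k=2: 91.3 MHz, 113.5 MHz.
k=3: 142.5 MHz, 164.7 MHz.
Within [39.9 MHz, 113.7 MHz]: 40.1 MHz, 62.3 MHz, 91.3 MHz, 113.5 MHz.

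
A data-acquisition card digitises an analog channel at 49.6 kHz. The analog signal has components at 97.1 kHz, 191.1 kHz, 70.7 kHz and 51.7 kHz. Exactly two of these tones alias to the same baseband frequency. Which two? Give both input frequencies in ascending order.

fs/2 = 24.8 kHz.
97.1 kHz mod fs = 47.5 kHz.
47.5 kHz > fs/2 = 24.8 kHz, folds to fs − 47.5 kHz = 2.1 kHz.
191.1 kHz mod fs = 42.3 kHz.
42.3 kHz > fs/2 = 24.8 kHz, folds to fs − 42.3 kHz = 7.3 kHz.
70.7 kHz mod fs = 21.1 kHz.
21.1 kHz ≤ fs/2 = 24.8 kHz, appears at 21.1 kHz.
51.7 kHz mod fs = 2.1 kHz.
2.1 kHz ≤ fs/2 = 24.8 kHz, appears at 2.1 kHz.
51.7 kHz and 97.1 kHz both map to 2.1 kHz.

51.7 kHz, 97.1 kHz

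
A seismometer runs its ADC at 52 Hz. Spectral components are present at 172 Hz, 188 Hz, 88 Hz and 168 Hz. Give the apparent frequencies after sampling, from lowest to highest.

12 Hz, 16 Hz, 20 Hz

fs/2 = 26 Hz.
172 Hz mod fs = 16 Hz.
16 Hz ≤ fs/2 = 26 Hz, appears at 16 Hz.
188 Hz mod fs = 32 Hz.
32 Hz > fs/2 = 26 Hz, folds to fs − 32 Hz = 20 Hz.
88 Hz mod fs = 36 Hz.
36 Hz > fs/2 = 26 Hz, folds to fs − 36 Hz = 16 Hz.
168 Hz mod fs = 12 Hz.
12 Hz ≤ fs/2 = 26 Hz, appears at 12 Hz.
Distinct values: {12 Hz, 16 Hz, 20 Hz}.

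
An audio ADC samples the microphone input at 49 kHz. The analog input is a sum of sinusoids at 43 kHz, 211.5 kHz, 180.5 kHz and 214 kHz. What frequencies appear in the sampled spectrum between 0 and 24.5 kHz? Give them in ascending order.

fs/2 = 24.5 kHz.
43 kHz > fs/2 = 24.5 kHz, folds to fs − 43 kHz = 6 kHz.
211.5 kHz mod fs = 15.5 kHz.
15.5 kHz ≤ fs/2 = 24.5 kHz, appears at 15.5 kHz.
180.5 kHz mod fs = 33.5 kHz.
33.5 kHz > fs/2 = 24.5 kHz, folds to fs − 33.5 kHz = 15.5 kHz.
214 kHz mod fs = 18 kHz.
18 kHz ≤ fs/2 = 24.5 kHz, appears at 18 kHz.
Distinct values: {6 kHz, 15.5 kHz, 18 kHz}.

6 kHz, 15.5 kHz, 18 kHz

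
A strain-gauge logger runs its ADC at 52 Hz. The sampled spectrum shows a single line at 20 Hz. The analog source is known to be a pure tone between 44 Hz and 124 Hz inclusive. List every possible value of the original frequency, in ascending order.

72 Hz, 84 Hz, 124 Hz

Frequencies that alias to 20 Hz are k·fs ± 20 Hz for integer k ≥ 0.
k=0: 20 Hz.
k=1: 32 Hz, 72 Hz.
k=2: 84 Hz, 124 Hz.
k=3: 136 Hz, 176 Hz.
Within [44 Hz, 124 Hz]: 72 Hz, 84 Hz, 124 Hz.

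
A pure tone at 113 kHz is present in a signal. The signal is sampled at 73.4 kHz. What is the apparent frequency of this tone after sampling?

113 kHz mod fs = 39.6 kHz.
39.6 kHz > fs/2 = 36.7 kHz, folds to fs − 39.6 kHz = 33.8 kHz.

33.8 kHz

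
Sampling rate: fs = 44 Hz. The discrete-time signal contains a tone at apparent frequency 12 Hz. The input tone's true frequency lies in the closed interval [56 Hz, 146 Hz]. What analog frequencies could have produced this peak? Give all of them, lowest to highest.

Frequencies that alias to 12 Hz are k·fs ± 12 Hz for integer k ≥ 0.
k=0: 12 Hz.
k=1: 32 Hz, 56 Hz.
k=2: 76 Hz, 100 Hz.
k=3: 120 Hz, 144 Hz.
k=4: 164 Hz, 188 Hz.
Within [56 Hz, 146 Hz]: 56 Hz, 76 Hz, 100 Hz, 120 Hz, 144 Hz.

56 Hz, 76 Hz, 100 Hz, 120 Hz, 144 Hz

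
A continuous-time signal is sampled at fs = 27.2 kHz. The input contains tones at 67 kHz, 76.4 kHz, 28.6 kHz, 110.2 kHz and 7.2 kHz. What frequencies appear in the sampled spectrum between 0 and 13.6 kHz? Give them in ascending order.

fs/2 = 13.6 kHz.
67 kHz mod fs = 12.6 kHz.
12.6 kHz ≤ fs/2 = 13.6 kHz, appears at 12.6 kHz.
76.4 kHz mod fs = 22 kHz.
22 kHz > fs/2 = 13.6 kHz, folds to fs − 22 kHz = 5.2 kHz.
28.6 kHz mod fs = 1.4 kHz.
1.4 kHz ≤ fs/2 = 13.6 kHz, appears at 1.4 kHz.
110.2 kHz mod fs = 1.4 kHz.
1.4 kHz ≤ fs/2 = 13.6 kHz, appears at 1.4 kHz.
7.2 kHz ≤ fs/2 = 13.6 kHz, passes unchanged.
Distinct values: {1.4 kHz, 5.2 kHz, 7.2 kHz, 12.6 kHz}.

1.4 kHz, 5.2 kHz, 7.2 kHz, 12.6 kHz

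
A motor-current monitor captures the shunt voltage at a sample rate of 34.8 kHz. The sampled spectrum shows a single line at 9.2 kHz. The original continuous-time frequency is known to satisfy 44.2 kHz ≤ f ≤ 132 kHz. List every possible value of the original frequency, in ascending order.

Frequencies that alias to 9.2 kHz are k·fs ± 9.2 kHz for integer k ≥ 0.
k=0: 9.2 kHz.
k=1: 25.6 kHz, 44 kHz.
k=2: 60.4 kHz, 78.8 kHz.
k=3: 95.2 kHz, 113.6 kHz.
k=4: 130 kHz, 148.4 kHz.
k=5: 164.8 kHz, 183.2 kHz.
Within [44.2 kHz, 132 kHz]: 60.4 kHz, 78.8 kHz, 95.2 kHz, 113.6 kHz, 130 kHz.

60.4 kHz, 78.8 kHz, 95.2 kHz, 113.6 kHz, 130 kHz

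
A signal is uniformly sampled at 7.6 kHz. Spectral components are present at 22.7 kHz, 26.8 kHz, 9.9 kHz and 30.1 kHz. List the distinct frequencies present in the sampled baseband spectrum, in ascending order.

fs/2 = 3.8 kHz.
22.7 kHz mod fs = 7.5 kHz.
7.5 kHz > fs/2 = 3.8 kHz, folds to fs − 7.5 kHz = 0.1 kHz.
26.8 kHz mod fs = 4 kHz.
4 kHz > fs/2 = 3.8 kHz, folds to fs − 4 kHz = 3.6 kHz.
9.9 kHz mod fs = 2.3 kHz.
2.3 kHz ≤ fs/2 = 3.8 kHz, appears at 2.3 kHz.
30.1 kHz mod fs = 7.3 kHz.
7.3 kHz > fs/2 = 3.8 kHz, folds to fs − 7.3 kHz = 0.3 kHz.
Distinct values: {0.1 kHz, 0.3 kHz, 2.3 kHz, 3.6 kHz}.

0.1 kHz, 0.3 kHz, 2.3 kHz, 3.6 kHz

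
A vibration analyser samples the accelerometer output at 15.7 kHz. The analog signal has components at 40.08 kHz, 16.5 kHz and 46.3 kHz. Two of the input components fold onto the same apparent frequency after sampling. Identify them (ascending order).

16.5 kHz, 46.3 kHz

fs/2 = 7.85 kHz.
40.08 kHz mod fs = 8.68 kHz.
8.68 kHz > fs/2 = 7.85 kHz, folds to fs − 8.68 kHz = 7.02 kHz.
16.5 kHz mod fs = 0.8 kHz.
0.8 kHz ≤ fs/2 = 7.85 kHz, appears at 0.8 kHz.
46.3 kHz mod fs = 14.9 kHz.
14.9 kHz > fs/2 = 7.85 kHz, folds to fs − 14.9 kHz = 0.8 kHz.
16.5 kHz and 46.3 kHz both map to 0.8 kHz.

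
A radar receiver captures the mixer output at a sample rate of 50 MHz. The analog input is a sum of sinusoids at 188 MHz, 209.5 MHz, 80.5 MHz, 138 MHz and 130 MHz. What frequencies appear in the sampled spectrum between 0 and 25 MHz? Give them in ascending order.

fs/2 = 25 MHz.
188 MHz mod fs = 38 MHz.
38 MHz > fs/2 = 25 MHz, folds to fs − 38 MHz = 12 MHz.
209.5 MHz mod fs = 9.5 MHz.
9.5 MHz ≤ fs/2 = 25 MHz, appears at 9.5 MHz.
80.5 MHz mod fs = 30.5 MHz.
30.5 MHz > fs/2 = 25 MHz, folds to fs − 30.5 MHz = 19.5 MHz.
138 MHz mod fs = 38 MHz.
38 MHz > fs/2 = 25 MHz, folds to fs − 38 MHz = 12 MHz.
130 MHz mod fs = 30 MHz.
30 MHz > fs/2 = 25 MHz, folds to fs − 30 MHz = 20 MHz.
Distinct values: {9.5 MHz, 12 MHz, 19.5 MHz, 20 MHz}.

9.5 MHz, 12 MHz, 19.5 MHz, 20 MHz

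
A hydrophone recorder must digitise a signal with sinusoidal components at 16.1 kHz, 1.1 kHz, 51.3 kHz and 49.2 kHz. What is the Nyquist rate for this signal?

Highest-frequency component: 51.3 kHz.
Nyquist rate = 2 × 51.3 kHz = 102.6 kHz.

102.6 kHz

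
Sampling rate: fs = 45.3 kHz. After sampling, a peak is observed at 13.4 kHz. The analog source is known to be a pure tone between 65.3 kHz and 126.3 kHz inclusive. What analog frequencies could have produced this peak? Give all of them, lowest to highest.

Frequencies that alias to 13.4 kHz are k·fs ± 13.4 kHz for integer k ≥ 0.
k=0: 13.4 kHz.
k=1: 31.9 kHz, 58.7 kHz.
k=2: 77.2 kHz, 104 kHz.
k=3: 122.5 kHz, 149.3 kHz.
k=4: 167.8 kHz, 194.6 kHz.
Within [65.3 kHz, 126.3 kHz]: 77.2 kHz, 104 kHz, 122.5 kHz.

77.2 kHz, 104 kHz, 122.5 kHz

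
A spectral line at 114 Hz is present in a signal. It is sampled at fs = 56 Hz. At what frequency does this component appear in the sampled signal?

2 Hz

114 Hz mod fs = 2 Hz.
2 Hz ≤ fs/2 = 28 Hz, appears at 2 Hz.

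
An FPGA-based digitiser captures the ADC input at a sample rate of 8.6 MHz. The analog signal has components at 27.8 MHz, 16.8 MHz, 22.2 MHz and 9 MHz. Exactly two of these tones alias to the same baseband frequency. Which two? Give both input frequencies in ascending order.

9 MHz, 16.8 MHz

fs/2 = 4.3 MHz.
27.8 MHz mod fs = 2 MHz.
2 MHz ≤ fs/2 = 4.3 MHz, appears at 2 MHz.
16.8 MHz mod fs = 8.2 MHz.
8.2 MHz > fs/2 = 4.3 MHz, folds to fs − 8.2 MHz = 0.4 MHz.
22.2 MHz mod fs = 5 MHz.
5 MHz > fs/2 = 4.3 MHz, folds to fs − 5 MHz = 3.6 MHz.
9 MHz mod fs = 0.4 MHz.
0.4 MHz ≤ fs/2 = 4.3 MHz, appears at 0.4 MHz.
9 MHz and 16.8 MHz both map to 0.4 MHz.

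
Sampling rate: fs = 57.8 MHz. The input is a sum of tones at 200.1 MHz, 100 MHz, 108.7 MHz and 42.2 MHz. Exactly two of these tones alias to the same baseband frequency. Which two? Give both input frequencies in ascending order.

fs/2 = 28.9 MHz.
200.1 MHz mod fs = 26.7 MHz.
26.7 MHz ≤ fs/2 = 28.9 MHz, appears at 26.7 MHz.
100 MHz mod fs = 42.2 MHz.
42.2 MHz > fs/2 = 28.9 MHz, folds to fs − 42.2 MHz = 15.6 MHz.
108.7 MHz mod fs = 50.9 MHz.
50.9 MHz > fs/2 = 28.9 MHz, folds to fs − 50.9 MHz = 6.9 MHz.
42.2 MHz > fs/2 = 28.9 MHz, folds to fs − 42.2 MHz = 15.6 MHz.
42.2 MHz and 100 MHz both map to 15.6 MHz.

42.2 MHz, 100 MHz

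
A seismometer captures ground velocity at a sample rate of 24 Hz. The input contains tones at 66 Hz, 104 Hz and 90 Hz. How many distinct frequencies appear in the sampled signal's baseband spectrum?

fs/2 = 12 Hz.
66 Hz mod fs = 18 Hz.
18 Hz > fs/2 = 12 Hz, folds to fs − 18 Hz = 6 Hz.
104 Hz mod fs = 8 Hz.
8 Hz ≤ fs/2 = 12 Hz, appears at 8 Hz.
90 Hz mod fs = 18 Hz.
18 Hz > fs/2 = 12 Hz, folds to fs − 18 Hz = 6 Hz.
Distinct values: {6 Hz, 8 Hz} → 2.

2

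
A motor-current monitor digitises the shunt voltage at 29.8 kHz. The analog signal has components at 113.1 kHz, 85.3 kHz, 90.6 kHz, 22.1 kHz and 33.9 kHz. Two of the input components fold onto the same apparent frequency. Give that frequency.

4.1 kHz

fs/2 = 14.9 kHz.
113.1 kHz mod fs = 23.7 kHz.
23.7 kHz > fs/2 = 14.9 kHz, folds to fs − 23.7 kHz = 6.1 kHz.
85.3 kHz mod fs = 25.7 kHz.
25.7 kHz > fs/2 = 14.9 kHz, folds to fs − 25.7 kHz = 4.1 kHz.
90.6 kHz mod fs = 1.2 kHz.
1.2 kHz ≤ fs/2 = 14.9 kHz, appears at 1.2 kHz.
22.1 kHz > fs/2 = 14.9 kHz, folds to fs − 22.1 kHz = 7.7 kHz.
33.9 kHz mod fs = 4.1 kHz.
4.1 kHz ≤ fs/2 = 14.9 kHz, appears at 4.1 kHz.
33.9 kHz and 85.3 kHz both map to 4.1 kHz.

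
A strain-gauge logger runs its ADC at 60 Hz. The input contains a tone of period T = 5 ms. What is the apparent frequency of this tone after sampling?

20 Hz

T = 5 ms → f = 1/T = 200 Hz.
200 Hz mod fs = 20 Hz.
20 Hz ≤ fs/2 = 30 Hz, appears at 20 Hz.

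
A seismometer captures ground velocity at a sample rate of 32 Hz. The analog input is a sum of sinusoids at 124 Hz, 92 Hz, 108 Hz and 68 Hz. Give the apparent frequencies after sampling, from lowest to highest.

4 Hz, 12 Hz

fs/2 = 16 Hz.
124 Hz mod fs = 28 Hz.
28 Hz > fs/2 = 16 Hz, folds to fs − 28 Hz = 4 Hz.
92 Hz mod fs = 28 Hz.
28 Hz > fs/2 = 16 Hz, folds to fs − 28 Hz = 4 Hz.
108 Hz mod fs = 12 Hz.
12 Hz ≤ fs/2 = 16 Hz, appears at 12 Hz.
68 Hz mod fs = 4 Hz.
4 Hz ≤ fs/2 = 16 Hz, appears at 4 Hz.
Distinct values: {4 Hz, 12 Hz}.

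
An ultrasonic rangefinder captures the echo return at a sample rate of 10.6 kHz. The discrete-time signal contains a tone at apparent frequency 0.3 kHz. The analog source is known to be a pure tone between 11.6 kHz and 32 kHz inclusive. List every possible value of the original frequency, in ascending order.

20.9 kHz, 21.5 kHz, 31.5 kHz

Frequencies that alias to 0.3 kHz are k·fs ± 0.3 kHz for integer k ≥ 0.
k=0: 0.3 kHz.
k=1: 10.3 kHz, 10.9 kHz.
k=2: 20.9 kHz, 21.5 kHz.
k=3: 31.5 kHz, 32.1 kHz.
k=4: 42.1 kHz, 42.7 kHz.
Within [11.6 kHz, 32 kHz]: 20.9 kHz, 21.5 kHz, 31.5 kHz.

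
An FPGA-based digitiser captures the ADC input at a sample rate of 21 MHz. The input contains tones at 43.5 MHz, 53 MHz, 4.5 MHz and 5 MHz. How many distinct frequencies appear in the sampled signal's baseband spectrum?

4

fs/2 = 10.5 MHz.
43.5 MHz mod fs = 1.5 MHz.
1.5 MHz ≤ fs/2 = 10.5 MHz, appears at 1.5 MHz.
53 MHz mod fs = 11 MHz.
11 MHz > fs/2 = 10.5 MHz, folds to fs − 11 MHz = 10 MHz.
4.5 MHz ≤ fs/2 = 10.5 MHz, passes unchanged.
5 MHz ≤ fs/2 = 10.5 MHz, passes unchanged.
Distinct values: {1.5 MHz, 4.5 MHz, 5 MHz, 10 MHz} → 4.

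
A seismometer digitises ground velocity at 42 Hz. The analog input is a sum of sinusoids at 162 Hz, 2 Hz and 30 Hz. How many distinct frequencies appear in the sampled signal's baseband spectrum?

fs/2 = 21 Hz.
162 Hz mod fs = 36 Hz.
36 Hz > fs/2 = 21 Hz, folds to fs − 36 Hz = 6 Hz.
2 Hz ≤ fs/2 = 21 Hz, passes unchanged.
30 Hz > fs/2 = 21 Hz, folds to fs − 30 Hz = 12 Hz.
Distinct values: {2 Hz, 6 Hz, 12 Hz} → 3.

3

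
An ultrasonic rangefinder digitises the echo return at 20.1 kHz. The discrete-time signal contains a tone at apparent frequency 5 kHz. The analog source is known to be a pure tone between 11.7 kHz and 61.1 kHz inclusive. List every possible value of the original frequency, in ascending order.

15.1 kHz, 25.1 kHz, 35.2 kHz, 45.2 kHz, 55.3 kHz

Frequencies that alias to 5 kHz are k·fs ± 5 kHz for integer k ≥ 0.
k=0: 5 kHz.
k=1: 15.1 kHz, 25.1 kHz.
k=2: 35.2 kHz, 45.2 kHz.
k=3: 55.3 kHz, 65.3 kHz.
k=4: 75.4 kHz, 85.4 kHz.
Within [11.7 kHz, 61.1 kHz]: 15.1 kHz, 25.1 kHz, 35.2 kHz, 45.2 kHz, 55.3 kHz.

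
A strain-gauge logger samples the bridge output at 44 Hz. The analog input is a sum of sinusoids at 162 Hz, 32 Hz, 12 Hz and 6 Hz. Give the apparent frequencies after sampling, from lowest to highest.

6 Hz, 12 Hz, 14 Hz

fs/2 = 22 Hz.
162 Hz mod fs = 30 Hz.
30 Hz > fs/2 = 22 Hz, folds to fs − 30 Hz = 14 Hz.
32 Hz > fs/2 = 22 Hz, folds to fs − 32 Hz = 12 Hz.
12 Hz ≤ fs/2 = 22 Hz, passes unchanged.
6 Hz ≤ fs/2 = 22 Hz, passes unchanged.
Distinct values: {6 Hz, 12 Hz, 14 Hz}.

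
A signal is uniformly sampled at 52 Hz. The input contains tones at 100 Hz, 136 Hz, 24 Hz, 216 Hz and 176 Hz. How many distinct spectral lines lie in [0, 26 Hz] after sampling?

4

fs/2 = 26 Hz.
100 Hz mod fs = 48 Hz.
48 Hz > fs/2 = 26 Hz, folds to fs − 48 Hz = 4 Hz.
136 Hz mod fs = 32 Hz.
32 Hz > fs/2 = 26 Hz, folds to fs − 32 Hz = 20 Hz.
24 Hz ≤ fs/2 = 26 Hz, passes unchanged.
216 Hz mod fs = 8 Hz.
8 Hz ≤ fs/2 = 26 Hz, appears at 8 Hz.
176 Hz mod fs = 20 Hz.
20 Hz ≤ fs/2 = 26 Hz, appears at 20 Hz.
Distinct values: {4 Hz, 8 Hz, 20 Hz, 24 Hz} → 4.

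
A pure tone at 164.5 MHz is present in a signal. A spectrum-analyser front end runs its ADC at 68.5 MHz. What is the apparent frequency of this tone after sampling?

164.5 MHz mod fs = 27.5 MHz.
27.5 MHz ≤ fs/2 = 34.25 MHz, appears at 27.5 MHz.

27.5 MHz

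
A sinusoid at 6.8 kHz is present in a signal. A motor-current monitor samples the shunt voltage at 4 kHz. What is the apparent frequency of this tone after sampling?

6.8 kHz mod fs = 2.8 kHz.
2.8 kHz > fs/2 = 2 kHz, folds to fs − 2.8 kHz = 1.2 kHz.

1.2 kHz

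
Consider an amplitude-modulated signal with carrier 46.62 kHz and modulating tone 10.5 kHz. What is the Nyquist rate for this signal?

114.24 kHz

AM sidebands sit at fc ± fm = 36.12 kHz and 57.12 kHz.
Highest-frequency component: 57.12 kHz.
Nyquist rate = 2 × 57.12 kHz = 114.24 kHz.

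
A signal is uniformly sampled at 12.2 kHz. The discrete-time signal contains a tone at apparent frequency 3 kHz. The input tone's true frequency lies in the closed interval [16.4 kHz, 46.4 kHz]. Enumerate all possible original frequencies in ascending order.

Frequencies that alias to 3 kHz are k·fs ± 3 kHz for integer k ≥ 0.
k=0: 3 kHz.
k=1: 9.2 kHz, 15.2 kHz.
k=2: 21.4 kHz, 27.4 kHz.
k=3: 33.6 kHz, 39.6 kHz.
k=4: 45.8 kHz, 51.8 kHz.
k=5: 58 kHz, 64 kHz.
Within [16.4 kHz, 46.4 kHz]: 21.4 kHz, 27.4 kHz, 33.6 kHz, 39.6 kHz, 45.8 kHz.

21.4 kHz, 27.4 kHz, 33.6 kHz, 39.6 kHz, 45.8 kHz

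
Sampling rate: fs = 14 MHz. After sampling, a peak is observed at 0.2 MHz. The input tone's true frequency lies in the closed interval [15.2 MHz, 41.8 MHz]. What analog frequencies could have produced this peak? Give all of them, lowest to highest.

Frequencies that alias to 0.2 MHz are k·fs ± 0.2 MHz for integer k ≥ 0.
k=0: 0.2 MHz.
k=1: 13.8 MHz, 14.2 MHz.
k=2: 27.8 MHz, 28.2 MHz.
k=3: 41.8 MHz, 42.2 MHz.
k=4: 55.8 MHz, 56.2 MHz.
Within [15.2 MHz, 41.8 MHz]: 27.8 MHz, 28.2 MHz, 41.8 MHz.

27.8 MHz, 28.2 MHz, 41.8 MHz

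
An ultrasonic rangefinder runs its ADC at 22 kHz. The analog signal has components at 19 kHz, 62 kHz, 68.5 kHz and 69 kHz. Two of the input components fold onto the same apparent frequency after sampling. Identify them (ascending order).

19 kHz, 69 kHz

fs/2 = 11 kHz.
19 kHz > fs/2 = 11 kHz, folds to fs − 19 kHz = 3 kHz.
62 kHz mod fs = 18 kHz.
18 kHz > fs/2 = 11 kHz, folds to fs − 18 kHz = 4 kHz.
68.5 kHz mod fs = 2.5 kHz.
2.5 kHz ≤ fs/2 = 11 kHz, appears at 2.5 kHz.
69 kHz mod fs = 3 kHz.
3 kHz ≤ fs/2 = 11 kHz, appears at 3 kHz.
19 kHz and 69 kHz both map to 3 kHz.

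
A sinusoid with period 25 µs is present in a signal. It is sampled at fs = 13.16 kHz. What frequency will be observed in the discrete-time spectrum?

0.52 kHz

T = 25 µs → f = 1/T = 40 kHz.
40 kHz mod fs = 0.52 kHz.
0.52 kHz ≤ fs/2 = 6.58 kHz, appears at 0.52 kHz.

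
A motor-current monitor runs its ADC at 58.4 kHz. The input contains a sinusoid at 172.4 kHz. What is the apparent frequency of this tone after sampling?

172.4 kHz mod fs = 55.6 kHz.
55.6 kHz > fs/2 = 29.2 kHz, folds to fs − 55.6 kHz = 2.8 kHz.

2.8 kHz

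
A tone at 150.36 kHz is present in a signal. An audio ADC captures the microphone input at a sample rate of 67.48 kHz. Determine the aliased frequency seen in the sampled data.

15.4 kHz

150.36 kHz mod fs = 15.4 kHz.
15.4 kHz ≤ fs/2 = 33.74 kHz, appears at 15.4 kHz.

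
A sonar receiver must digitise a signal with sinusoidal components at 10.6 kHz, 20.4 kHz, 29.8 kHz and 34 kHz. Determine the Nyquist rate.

Highest-frequency component: 34 kHz.
Nyquist rate = 2 × 34 kHz = 68 kHz.

68 kHz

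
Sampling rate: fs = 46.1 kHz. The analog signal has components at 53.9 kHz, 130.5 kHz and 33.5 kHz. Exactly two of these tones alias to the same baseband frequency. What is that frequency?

fs/2 = 23.05 kHz.
53.9 kHz mod fs = 7.8 kHz.
7.8 kHz ≤ fs/2 = 23.05 kHz, appears at 7.8 kHz.
130.5 kHz mod fs = 38.3 kHz.
38.3 kHz > fs/2 = 23.05 kHz, folds to fs − 38.3 kHz = 7.8 kHz.
33.5 kHz > fs/2 = 23.05 kHz, folds to fs − 33.5 kHz = 12.6 kHz.
53.9 kHz and 130.5 kHz both map to 7.8 kHz.

7.8 kHz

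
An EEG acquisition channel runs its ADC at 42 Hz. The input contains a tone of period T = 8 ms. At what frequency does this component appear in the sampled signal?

1 Hz

T = 8 ms → f = 1/T = 125 Hz.
125 Hz mod fs = 41 Hz.
41 Hz > fs/2 = 21 Hz, folds to fs − 41 Hz = 1 Hz.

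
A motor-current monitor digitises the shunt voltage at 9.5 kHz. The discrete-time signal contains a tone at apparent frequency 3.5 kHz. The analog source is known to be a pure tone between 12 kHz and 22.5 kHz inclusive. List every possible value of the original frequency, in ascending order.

Frequencies that alias to 3.5 kHz are k·fs ± 3.5 kHz for integer k ≥ 0.
k=0: 3.5 kHz.
k=1: 6 kHz, 13 kHz.
k=2: 15.5 kHz, 22.5 kHz.
k=3: 25 kHz, 32 kHz.
Within [12 kHz, 22.5 kHz]: 13 kHz, 15.5 kHz, 22.5 kHz.

13 kHz, 15.5 kHz, 22.5 kHz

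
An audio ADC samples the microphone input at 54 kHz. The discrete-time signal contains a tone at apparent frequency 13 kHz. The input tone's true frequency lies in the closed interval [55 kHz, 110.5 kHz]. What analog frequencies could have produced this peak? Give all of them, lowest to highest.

Frequencies that alias to 13 kHz are k·fs ± 13 kHz for integer k ≥ 0.
k=0: 13 kHz.
k=1: 41 kHz, 67 kHz.
k=2: 95 kHz, 121 kHz.
k=3: 149 kHz, 175 kHz.
Within [55 kHz, 110.5 kHz]: 67 kHz, 95 kHz.

67 kHz, 95 kHz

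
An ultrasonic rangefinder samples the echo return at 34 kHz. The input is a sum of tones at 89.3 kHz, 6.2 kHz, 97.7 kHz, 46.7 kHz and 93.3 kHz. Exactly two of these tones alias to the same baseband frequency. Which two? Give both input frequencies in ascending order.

fs/2 = 17 kHz.
89.3 kHz mod fs = 21.3 kHz.
21.3 kHz > fs/2 = 17 kHz, folds to fs − 21.3 kHz = 12.7 kHz.
6.2 kHz ≤ fs/2 = 17 kHz, passes unchanged.
97.7 kHz mod fs = 29.7 kHz.
29.7 kHz > fs/2 = 17 kHz, folds to fs − 29.7 kHz = 4.3 kHz.
46.7 kHz mod fs = 12.7 kHz.
12.7 kHz ≤ fs/2 = 17 kHz, appears at 12.7 kHz.
93.3 kHz mod fs = 25.3 kHz.
25.3 kHz > fs/2 = 17 kHz, folds to fs − 25.3 kHz = 8.7 kHz.
46.7 kHz and 89.3 kHz both map to 12.7 kHz.

46.7 kHz, 89.3 kHz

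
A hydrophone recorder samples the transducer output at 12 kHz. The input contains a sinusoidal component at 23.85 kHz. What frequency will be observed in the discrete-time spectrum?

23.85 kHz mod fs = 11.85 kHz.
11.85 kHz > fs/2 = 6 kHz, folds to fs − 11.85 kHz = 0.15 kHz.

0.15 kHz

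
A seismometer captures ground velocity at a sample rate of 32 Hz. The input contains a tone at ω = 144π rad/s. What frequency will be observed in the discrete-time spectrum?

ω = 144π rad/s → f = ω/(2π) = 72 Hz.
72 Hz mod fs = 8 Hz.
8 Hz ≤ fs/2 = 16 Hz, appears at 8 Hz.

8 Hz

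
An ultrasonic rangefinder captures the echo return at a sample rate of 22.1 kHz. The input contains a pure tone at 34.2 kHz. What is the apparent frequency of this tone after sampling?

10 kHz

34.2 kHz mod fs = 12.1 kHz.
12.1 kHz > fs/2 = 11.05 kHz, folds to fs − 12.1 kHz = 10 kHz.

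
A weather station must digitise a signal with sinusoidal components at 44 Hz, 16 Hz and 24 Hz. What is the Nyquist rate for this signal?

88 Hz

Highest-frequency component: 44 Hz.
Nyquist rate = 2 × 44 Hz = 88 Hz.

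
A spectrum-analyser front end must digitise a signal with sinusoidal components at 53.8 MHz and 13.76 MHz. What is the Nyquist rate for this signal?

107.6 MHz

Highest-frequency component: 53.8 MHz.
Nyquist rate = 2 × 53.8 MHz = 107.6 MHz.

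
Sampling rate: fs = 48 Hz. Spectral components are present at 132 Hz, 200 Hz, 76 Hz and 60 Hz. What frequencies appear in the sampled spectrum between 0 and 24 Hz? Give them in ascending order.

fs/2 = 24 Hz.
132 Hz mod fs = 36 Hz.
36 Hz > fs/2 = 24 Hz, folds to fs − 36 Hz = 12 Hz.
200 Hz mod fs = 8 Hz.
8 Hz ≤ fs/2 = 24 Hz, appears at 8 Hz.
76 Hz mod fs = 28 Hz.
28 Hz > fs/2 = 24 Hz, folds to fs − 28 Hz = 20 Hz.
60 Hz mod fs = 12 Hz.
12 Hz ≤ fs/2 = 24 Hz, appears at 12 Hz.
Distinct values: {8 Hz, 12 Hz, 20 Hz}.

8 Hz, 12 Hz, 20 Hz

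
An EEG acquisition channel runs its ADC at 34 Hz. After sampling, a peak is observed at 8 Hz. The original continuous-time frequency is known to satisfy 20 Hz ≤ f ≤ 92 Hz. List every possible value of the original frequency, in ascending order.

Frequencies that alias to 8 Hz are k·fs ± 8 Hz for integer k ≥ 0.
k=0: 8 Hz.
k=1: 26 Hz, 42 Hz.
k=2: 60 Hz, 76 Hz.
k=3: 94 Hz, 110 Hz.
Within [20 Hz, 92 Hz]: 26 Hz, 42 Hz, 60 Hz, 76 Hz.

26 Hz, 42 Hz, 60 Hz, 76 Hz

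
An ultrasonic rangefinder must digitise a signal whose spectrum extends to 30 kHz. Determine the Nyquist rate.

60 kHz

Nyquist rate = 2 × 30 kHz = 60 kHz.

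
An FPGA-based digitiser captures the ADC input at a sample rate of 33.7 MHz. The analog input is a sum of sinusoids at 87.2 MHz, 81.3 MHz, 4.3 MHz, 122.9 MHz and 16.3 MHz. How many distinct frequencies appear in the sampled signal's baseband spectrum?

fs/2 = 16.85 MHz.
87.2 MHz mod fs = 19.8 MHz.
19.8 MHz > fs/2 = 16.85 MHz, folds to fs − 19.8 MHz = 13.9 MHz.
81.3 MHz mod fs = 13.9 MHz.
13.9 MHz ≤ fs/2 = 16.85 MHz, appears at 13.9 MHz.
4.3 MHz ≤ fs/2 = 16.85 MHz, passes unchanged.
122.9 MHz mod fs = 21.8 MHz.
21.8 MHz > fs/2 = 16.85 MHz, folds to fs − 21.8 MHz = 11.9 MHz.
16.3 MHz ≤ fs/2 = 16.85 MHz, passes unchanged.
Distinct values: {4.3 MHz, 11.9 MHz, 13.9 MHz, 16.3 MHz} → 4.

4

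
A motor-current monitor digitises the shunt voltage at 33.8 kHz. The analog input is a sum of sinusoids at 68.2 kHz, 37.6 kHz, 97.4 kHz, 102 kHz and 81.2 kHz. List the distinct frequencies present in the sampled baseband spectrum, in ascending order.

0.6 kHz, 3.8 kHz, 4 kHz, 13.6 kHz

fs/2 = 16.9 kHz.
68.2 kHz mod fs = 0.6 kHz.
0.6 kHz ≤ fs/2 = 16.9 kHz, appears at 0.6 kHz.
37.6 kHz mod fs = 3.8 kHz.
3.8 kHz ≤ fs/2 = 16.9 kHz, appears at 3.8 kHz.
97.4 kHz mod fs = 29.8 kHz.
29.8 kHz > fs/2 = 16.9 kHz, folds to fs − 29.8 kHz = 4 kHz.
102 kHz mod fs = 0.6 kHz.
0.6 kHz ≤ fs/2 = 16.9 kHz, appears at 0.6 kHz.
81.2 kHz mod fs = 13.6 kHz.
13.6 kHz ≤ fs/2 = 16.9 kHz, appears at 13.6 kHz.
Distinct values: {0.6 kHz, 3.8 kHz, 4 kHz, 13.6 kHz}.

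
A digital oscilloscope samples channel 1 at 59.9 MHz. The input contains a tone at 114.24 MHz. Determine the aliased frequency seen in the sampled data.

114.24 MHz mod fs = 54.34 MHz.
54.34 MHz > fs/2 = 29.95 MHz, folds to fs − 54.34 MHz = 5.56 MHz.

5.56 MHz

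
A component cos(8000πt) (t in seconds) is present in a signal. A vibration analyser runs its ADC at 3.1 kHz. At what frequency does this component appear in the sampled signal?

0.9 kHz

ω = 8000π rad/s → f = ω/(2π) = 4000 Hz = 4 kHz.
4 kHz mod fs = 0.9 kHz.
0.9 kHz ≤ fs/2 = 1.55 kHz, appears at 0.9 kHz.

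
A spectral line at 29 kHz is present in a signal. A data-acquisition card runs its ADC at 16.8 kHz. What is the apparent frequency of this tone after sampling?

4.6 kHz

29 kHz mod fs = 12.2 kHz.
12.2 kHz > fs/2 = 8.4 kHz, folds to fs − 12.2 kHz = 4.6 kHz.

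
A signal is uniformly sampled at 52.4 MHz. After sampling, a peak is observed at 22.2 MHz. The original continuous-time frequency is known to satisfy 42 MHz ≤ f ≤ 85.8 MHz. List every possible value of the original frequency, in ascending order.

Frequencies that alias to 22.2 MHz are k·fs ± 22.2 MHz for integer k ≥ 0.
k=0: 22.2 MHz.
k=1: 30.2 MHz, 74.6 MHz.
k=2: 82.6 MHz, 127 MHz.
k=3: 135 MHz, 179.4 MHz.
Within [42 MHz, 85.8 MHz]: 74.6 MHz, 82.6 MHz.

74.6 MHz, 82.6 MHz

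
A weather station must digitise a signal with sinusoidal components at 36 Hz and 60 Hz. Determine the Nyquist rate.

120 Hz

Highest-frequency component: 60 Hz.
Nyquist rate = 2 × 60 Hz = 120 Hz.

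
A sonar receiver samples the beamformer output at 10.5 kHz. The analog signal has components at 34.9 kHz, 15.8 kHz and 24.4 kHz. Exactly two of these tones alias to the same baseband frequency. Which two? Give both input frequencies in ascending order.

fs/2 = 5.25 kHz.
34.9 kHz mod fs = 3.4 kHz.
3.4 kHz ≤ fs/2 = 5.25 kHz, appears at 3.4 kHz.
15.8 kHz mod fs = 5.3 kHz.
5.3 kHz > fs/2 = 5.25 kHz, folds to fs − 5.3 kHz = 5.2 kHz.
24.4 kHz mod fs = 3.4 kHz.
3.4 kHz ≤ fs/2 = 5.25 kHz, appears at 3.4 kHz.
24.4 kHz and 34.9 kHz both map to 3.4 kHz.

24.4 kHz, 34.9 kHz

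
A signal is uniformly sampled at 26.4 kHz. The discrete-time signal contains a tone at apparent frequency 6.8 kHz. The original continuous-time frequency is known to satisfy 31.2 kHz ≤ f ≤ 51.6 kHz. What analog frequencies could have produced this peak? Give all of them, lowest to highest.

Frequencies that alias to 6.8 kHz are k·fs ± 6.8 kHz for integer k ≥ 0.
k=0: 6.8 kHz.
k=1: 19.6 kHz, 33.2 kHz.
k=2: 46 kHz, 59.6 kHz.
k=3: 72.4 kHz, 86 kHz.
Within [31.2 kHz, 51.6 kHz]: 33.2 kHz, 46 kHz.

33.2 kHz, 46 kHz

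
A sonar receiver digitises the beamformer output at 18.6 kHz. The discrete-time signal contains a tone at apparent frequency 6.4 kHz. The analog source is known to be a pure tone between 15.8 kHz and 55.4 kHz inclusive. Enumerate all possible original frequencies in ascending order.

25 kHz, 30.8 kHz, 43.6 kHz, 49.4 kHz

Frequencies that alias to 6.4 kHz are k·fs ± 6.4 kHz for integer k ≥ 0.
k=0: 6.4 kHz.
k=1: 12.2 kHz, 25 kHz.
k=2: 30.8 kHz, 43.6 kHz.
k=3: 49.4 kHz, 62.2 kHz.
k=4: 68 kHz, 80.8 kHz.
Within [15.8 kHz, 55.4 kHz]: 25 kHz, 30.8 kHz, 43.6 kHz, 49.4 kHz.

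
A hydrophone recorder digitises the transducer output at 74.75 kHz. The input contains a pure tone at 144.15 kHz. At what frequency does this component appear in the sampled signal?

5.35 kHz

144.15 kHz mod fs = 69.4 kHz.
69.4 kHz > fs/2 = 37.375 kHz, folds to fs − 69.4 kHz = 5.35 kHz.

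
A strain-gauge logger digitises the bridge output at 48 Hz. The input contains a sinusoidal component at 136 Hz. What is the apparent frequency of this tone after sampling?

136 Hz mod fs = 40 Hz.
40 Hz > fs/2 = 24 Hz, folds to fs − 40 Hz = 8 Hz.

8 Hz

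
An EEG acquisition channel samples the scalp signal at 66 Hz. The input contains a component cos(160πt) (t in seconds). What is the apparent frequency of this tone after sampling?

ω = 160π rad/s → f = ω/(2π) = 80 Hz.
80 Hz mod fs = 14 Hz.
14 Hz ≤ fs/2 = 33 Hz, appears at 14 Hz.

14 Hz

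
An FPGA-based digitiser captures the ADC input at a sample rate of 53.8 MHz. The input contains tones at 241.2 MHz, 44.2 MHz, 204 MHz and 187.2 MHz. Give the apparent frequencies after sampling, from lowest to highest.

9.6 MHz, 11.2 MHz, 25.8 MHz, 26 MHz

fs/2 = 26.9 MHz.
241.2 MHz mod fs = 26 MHz.
26 MHz ≤ fs/2 = 26.9 MHz, appears at 26 MHz.
44.2 MHz > fs/2 = 26.9 MHz, folds to fs − 44.2 MHz = 9.6 MHz.
204 MHz mod fs = 42.6 MHz.
42.6 MHz > fs/2 = 26.9 MHz, folds to fs − 42.6 MHz = 11.2 MHz.
187.2 MHz mod fs = 25.8 MHz.
25.8 MHz ≤ fs/2 = 26.9 MHz, appears at 25.8 MHz.
Distinct values: {9.6 MHz, 11.2 MHz, 25.8 MHz, 26 MHz}.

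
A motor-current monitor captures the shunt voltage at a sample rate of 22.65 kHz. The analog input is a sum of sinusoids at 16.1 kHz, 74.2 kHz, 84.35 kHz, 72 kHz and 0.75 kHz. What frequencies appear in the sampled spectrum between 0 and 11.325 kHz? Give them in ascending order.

0.75 kHz, 4.05 kHz, 6.25 kHz, 6.55 kHz

fs/2 = 11.325 kHz.
16.1 kHz > fs/2 = 11.325 kHz, folds to fs − 16.1 kHz = 6.55 kHz.
74.2 kHz mod fs = 6.25 kHz.
6.25 kHz ≤ fs/2 = 11.325 kHz, appears at 6.25 kHz.
84.35 kHz mod fs = 16.4 kHz.
16.4 kHz > fs/2 = 11.325 kHz, folds to fs − 16.4 kHz = 6.25 kHz.
72 kHz mod fs = 4.05 kHz.
4.05 kHz ≤ fs/2 = 11.325 kHz, appears at 4.05 kHz.
0.75 kHz ≤ fs/2 = 11.325 kHz, passes unchanged.
Distinct values: {0.75 kHz, 4.05 kHz, 6.25 kHz, 6.55 kHz}.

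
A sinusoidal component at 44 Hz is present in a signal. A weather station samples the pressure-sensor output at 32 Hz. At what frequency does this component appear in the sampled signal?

12 Hz

44 Hz mod fs = 12 Hz.
12 Hz ≤ fs/2 = 16 Hz, appears at 12 Hz.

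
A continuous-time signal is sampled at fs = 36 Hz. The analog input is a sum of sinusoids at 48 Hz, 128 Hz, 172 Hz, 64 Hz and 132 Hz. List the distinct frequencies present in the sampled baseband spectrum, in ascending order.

fs/2 = 18 Hz.
48 Hz mod fs = 12 Hz.
12 Hz ≤ fs/2 = 18 Hz, appears at 12 Hz.
128 Hz mod fs = 20 Hz.
20 Hz > fs/2 = 18 Hz, folds to fs − 20 Hz = 16 Hz.
172 Hz mod fs = 28 Hz.
28 Hz > fs/2 = 18 Hz, folds to fs − 28 Hz = 8 Hz.
64 Hz mod fs = 28 Hz.
28 Hz > fs/2 = 18 Hz, folds to fs − 28 Hz = 8 Hz.
132 Hz mod fs = 24 Hz.
24 Hz > fs/2 = 18 Hz, folds to fs − 24 Hz = 12 Hz.
Distinct values: {8 Hz, 12 Hz, 16 Hz}.

8 Hz, 12 Hz, 16 Hz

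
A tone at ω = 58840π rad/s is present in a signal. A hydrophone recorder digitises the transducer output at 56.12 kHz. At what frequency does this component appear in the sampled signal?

26.7 kHz

ω = 58840π rad/s → f = ω/(2π) = 29420 Hz = 29.42 kHz.
29.42 kHz > fs/2 = 28.06 kHz, folds to fs − 29.42 kHz = 26.7 kHz.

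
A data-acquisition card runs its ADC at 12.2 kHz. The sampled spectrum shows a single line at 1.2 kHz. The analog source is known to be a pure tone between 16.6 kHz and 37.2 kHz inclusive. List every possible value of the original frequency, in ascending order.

23.2 kHz, 25.6 kHz, 35.4 kHz

Frequencies that alias to 1.2 kHz are k·fs ± 1.2 kHz for integer k ≥ 0.
k=0: 1.2 kHz.
k=1: 11 kHz, 13.4 kHz.
k=2: 23.2 kHz, 25.6 kHz.
k=3: 35.4 kHz, 37.8 kHz.
k=4: 47.6 kHz, 50 kHz.
Within [16.6 kHz, 37.2 kHz]: 23.2 kHz, 25.6 kHz, 35.4 kHz.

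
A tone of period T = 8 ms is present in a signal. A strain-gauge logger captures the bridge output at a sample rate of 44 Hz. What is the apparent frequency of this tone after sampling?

T = 8 ms → f = 1/T = 125 Hz.
125 Hz mod fs = 37 Hz.
37 Hz > fs/2 = 22 Hz, folds to fs − 37 Hz = 7 Hz.

7 Hz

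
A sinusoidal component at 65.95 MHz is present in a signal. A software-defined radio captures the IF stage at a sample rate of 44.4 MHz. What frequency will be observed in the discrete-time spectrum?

65.95 MHz mod fs = 21.55 MHz.
21.55 MHz ≤ fs/2 = 22.2 MHz, appears at 21.55 MHz.

21.55 MHz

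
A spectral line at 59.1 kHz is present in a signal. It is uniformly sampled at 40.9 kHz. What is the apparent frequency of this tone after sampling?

18.2 kHz

59.1 kHz mod fs = 18.2 kHz.
18.2 kHz ≤ fs/2 = 20.45 kHz, appears at 18.2 kHz.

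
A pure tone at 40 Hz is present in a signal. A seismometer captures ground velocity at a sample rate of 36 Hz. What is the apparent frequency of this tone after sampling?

4 Hz

40 Hz mod fs = 4 Hz.
4 Hz ≤ fs/2 = 18 Hz, appears at 4 Hz.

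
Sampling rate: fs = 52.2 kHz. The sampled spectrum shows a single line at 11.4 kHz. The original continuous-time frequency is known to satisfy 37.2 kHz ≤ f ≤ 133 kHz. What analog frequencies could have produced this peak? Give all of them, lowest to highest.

40.8 kHz, 63.6 kHz, 93 kHz, 115.8 kHz

Frequencies that alias to 11.4 kHz are k·fs ± 11.4 kHz for integer k ≥ 0.
k=0: 11.4 kHz.
k=1: 40.8 kHz, 63.6 kHz.
k=2: 93 kHz, 115.8 kHz.
k=3: 145.2 kHz, 168 kHz.
Within [37.2 kHz, 133 kHz]: 40.8 kHz, 63.6 kHz, 93 kHz, 115.8 kHz.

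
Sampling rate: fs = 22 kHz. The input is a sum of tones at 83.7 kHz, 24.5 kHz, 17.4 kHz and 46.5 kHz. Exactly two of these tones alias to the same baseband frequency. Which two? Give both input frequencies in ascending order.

24.5 kHz, 46.5 kHz

fs/2 = 11 kHz.
83.7 kHz mod fs = 17.7 kHz.
17.7 kHz > fs/2 = 11 kHz, folds to fs − 17.7 kHz = 4.3 kHz.
24.5 kHz mod fs = 2.5 kHz.
2.5 kHz ≤ fs/2 = 11 kHz, appears at 2.5 kHz.
17.4 kHz > fs/2 = 11 kHz, folds to fs − 17.4 kHz = 4.6 kHz.
46.5 kHz mod fs = 2.5 kHz.
2.5 kHz ≤ fs/2 = 11 kHz, appears at 2.5 kHz.
24.5 kHz and 46.5 kHz both map to 2.5 kHz.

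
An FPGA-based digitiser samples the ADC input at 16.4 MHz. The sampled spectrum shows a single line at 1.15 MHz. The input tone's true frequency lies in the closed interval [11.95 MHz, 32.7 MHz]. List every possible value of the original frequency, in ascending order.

15.25 MHz, 17.55 MHz, 31.65 MHz

Frequencies that alias to 1.15 MHz are k·fs ± 1.15 MHz for integer k ≥ 0.
k=0: 1.15 MHz.
k=1: 15.25 MHz, 17.55 MHz.
k=2: 31.65 MHz, 33.95 MHz.
k=3: 48.05 MHz, 50.35 MHz.
Within [11.95 MHz, 32.7 MHz]: 15.25 MHz, 17.55 MHz, 31.65 MHz.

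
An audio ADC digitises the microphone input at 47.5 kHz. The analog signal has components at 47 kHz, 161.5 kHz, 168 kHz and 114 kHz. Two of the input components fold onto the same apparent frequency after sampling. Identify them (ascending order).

fs/2 = 23.75 kHz.
47 kHz > fs/2 = 23.75 kHz, folds to fs − 47 kHz = 0.5 kHz.
161.5 kHz mod fs = 19 kHz.
19 kHz ≤ fs/2 = 23.75 kHz, appears at 19 kHz.
168 kHz mod fs = 25.5 kHz.
25.5 kHz > fs/2 = 23.75 kHz, folds to fs − 25.5 kHz = 22 kHz.
114 kHz mod fs = 19 kHz.
19 kHz ≤ fs/2 = 23.75 kHz, appears at 19 kHz.
114 kHz and 161.5 kHz both map to 19 kHz.

114 kHz, 161.5 kHz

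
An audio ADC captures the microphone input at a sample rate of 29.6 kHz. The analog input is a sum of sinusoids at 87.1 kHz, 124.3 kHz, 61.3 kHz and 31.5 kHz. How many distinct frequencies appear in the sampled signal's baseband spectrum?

fs/2 = 14.8 kHz.
87.1 kHz mod fs = 27.9 kHz.
27.9 kHz > fs/2 = 14.8 kHz, folds to fs − 27.9 kHz = 1.7 kHz.
124.3 kHz mod fs = 5.9 kHz.
5.9 kHz ≤ fs/2 = 14.8 kHz, appears at 5.9 kHz.
61.3 kHz mod fs = 2.1 kHz.
2.1 kHz ≤ fs/2 = 14.8 kHz, appears at 2.1 kHz.
31.5 kHz mod fs = 1.9 kHz.
1.9 kHz ≤ fs/2 = 14.8 kHz, appears at 1.9 kHz.
Distinct values: {1.7 kHz, 1.9 kHz, 2.1 kHz, 5.9 kHz} → 4.

4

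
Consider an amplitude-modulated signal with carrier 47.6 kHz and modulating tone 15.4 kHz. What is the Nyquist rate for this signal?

AM sidebands sit at fc ± fm = 32.2 kHz and 63 kHz.
Highest-frequency component: 63 kHz.
Nyquist rate = 2 × 63 kHz = 126 kHz.

126 kHz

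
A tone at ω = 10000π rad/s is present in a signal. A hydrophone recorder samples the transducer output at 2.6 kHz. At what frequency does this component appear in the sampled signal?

ω = 10000π rad/s → f = ω/(2π) = 5000 Hz = 5 kHz.
5 kHz mod fs = 2.4 kHz.
2.4 kHz > fs/2 = 1.3 kHz, folds to fs − 2.4 kHz = 0.2 kHz.

0.2 kHz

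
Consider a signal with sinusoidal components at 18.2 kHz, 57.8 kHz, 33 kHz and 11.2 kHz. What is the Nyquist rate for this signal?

Highest-frequency component: 57.8 kHz.
Nyquist rate = 2 × 57.8 kHz = 115.6 kHz.

115.6 kHz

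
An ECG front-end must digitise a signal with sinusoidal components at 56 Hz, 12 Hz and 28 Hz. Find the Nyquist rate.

Highest-frequency component: 56 Hz.
Nyquist rate = 2 × 56 Hz = 112 Hz.

112 Hz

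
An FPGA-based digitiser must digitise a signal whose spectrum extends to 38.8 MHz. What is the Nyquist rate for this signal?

Nyquist rate = 2 × 38.8 MHz = 77.6 MHz.

77.6 MHz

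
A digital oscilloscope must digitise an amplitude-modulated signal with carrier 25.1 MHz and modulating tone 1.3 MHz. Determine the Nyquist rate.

AM sidebands sit at fc ± fm = 23.8 MHz and 26.4 MHz.
Highest-frequency component: 26.4 MHz.
Nyquist rate = 2 × 26.4 MHz = 52.8 MHz.

52.8 MHz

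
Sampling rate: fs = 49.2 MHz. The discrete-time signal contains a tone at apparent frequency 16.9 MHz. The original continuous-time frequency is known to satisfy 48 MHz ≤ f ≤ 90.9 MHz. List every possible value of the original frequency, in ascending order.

66.1 MHz, 81.5 MHz

Frequencies that alias to 16.9 MHz are k·fs ± 16.9 MHz for integer k ≥ 0.
k=0: 16.9 MHz.
k=1: 32.3 MHz, 66.1 MHz.
k=2: 81.5 MHz, 115.3 MHz.
k=3: 130.7 MHz, 164.5 MHz.
Within [48 MHz, 90.9 MHz]: 66.1 MHz, 81.5 MHz.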